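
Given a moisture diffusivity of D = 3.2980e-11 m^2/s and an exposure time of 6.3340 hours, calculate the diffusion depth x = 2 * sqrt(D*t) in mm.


t = 6.3340 hr * 3600 = 22802.4000 s
D * t = 3.2980e-11 * 22802.4000 = 7.5202e-07
x = 2 * sqrt(D*t) = 2 * sqrt(7.5202e-07) = 0.00173439 m = 1.7344 mm


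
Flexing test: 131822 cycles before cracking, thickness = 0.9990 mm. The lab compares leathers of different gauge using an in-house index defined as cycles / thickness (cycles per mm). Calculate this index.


Formula: Index = cycles / thickness
Substituting: Index = 131822 / 0.9990
Result: 131953.9540 cycles/mm


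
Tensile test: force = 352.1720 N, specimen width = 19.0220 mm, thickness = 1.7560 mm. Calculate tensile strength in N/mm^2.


Formula: TS = force / (width * thickness)
Substituting: TS = 352.1720 / (19.0220 * 1.7560)
Result: 10.5432 N/mm^2


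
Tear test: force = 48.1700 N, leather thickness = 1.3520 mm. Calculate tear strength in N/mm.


Formula: Tear strength = force / thickness
Substituting: Tear strength = 48.1700 / 1.3520
Result: 35.6287 N/mm


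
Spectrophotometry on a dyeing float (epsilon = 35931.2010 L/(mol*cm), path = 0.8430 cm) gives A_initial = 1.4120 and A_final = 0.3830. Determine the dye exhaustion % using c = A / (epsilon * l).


c_initial = A_i / (epsilon * l) = 1.4120 / (35931.2010 * 0.8430) = 4.6616e-05 mol/L
c_final = A_f / (epsilon * l) = 0.3830 / (35931.2010 * 0.8430) = 1.2644e-05 mol/L
Exhaustion = (c_initial - c_final) / c_initial * 100 = (4.6616e-05 - 1.2644e-05) / 4.6616e-05 * 100 = 72.8754 %


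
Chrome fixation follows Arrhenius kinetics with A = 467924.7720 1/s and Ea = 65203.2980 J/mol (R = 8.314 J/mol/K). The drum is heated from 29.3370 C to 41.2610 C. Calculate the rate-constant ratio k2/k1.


T1 = 29.3370 + 273.15 = 302.4870 K; T2 = 41.2610 + 273.15 = 314.4110 K
k1 = A * exp(-Ea/(R*T1)) = 467924.7720 * exp(-65203.2980/(8.314*302.4870)) = 2.5716e-06 1/s
k2 = A * exp(-Ea/(R*T2)) = 467924.7720 * exp(-65203.2980/(8.314*314.4110)) = 6.8745e-06 1/s
k2/k1 = 6.8745e-06 / 2.5716e-06 = 2.6732


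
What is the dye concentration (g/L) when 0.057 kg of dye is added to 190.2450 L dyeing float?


Formula: Conc = dye_mass(kg) / volume(L) * 1000
Substituting: Conc = 0.057 / 190.2450 * 1000
Result: 0.2996 g/L


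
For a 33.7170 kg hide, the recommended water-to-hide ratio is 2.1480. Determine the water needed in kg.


Formula: Water = hide_weight * ratio
Substituting: Water = 33.7170 * 2.1480
Result: 72.4241 kg


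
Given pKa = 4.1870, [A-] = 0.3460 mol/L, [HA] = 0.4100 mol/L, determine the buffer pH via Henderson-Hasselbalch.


ratio = [A-] / [HA] = 0.3460 / 0.4100 = 0.8439
log10(ratio) = -0.0737078
pH = pKa + log10(ratio) = 4.1870 - 0.0737078 = 4.1133


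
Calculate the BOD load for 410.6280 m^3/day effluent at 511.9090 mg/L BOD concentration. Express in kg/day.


Formula: BOD_load = volume * conc / 1000
Substituting: BOD_load = 410.6280 * 511.9090 / 1000
Result: 210.2042 kg/day


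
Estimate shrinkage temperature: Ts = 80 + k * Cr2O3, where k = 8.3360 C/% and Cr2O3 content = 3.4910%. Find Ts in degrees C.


Formula: Ts = 80 + k * Cr2O3
Substituting: Ts = 80 + 8.3360 * 3.4910
Result: 109.1010 C


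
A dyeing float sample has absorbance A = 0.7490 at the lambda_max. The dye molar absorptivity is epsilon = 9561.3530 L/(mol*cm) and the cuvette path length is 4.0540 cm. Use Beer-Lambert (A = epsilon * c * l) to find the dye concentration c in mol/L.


Formula: c = A / (epsilon * l)
Substituting: c = 0.7490 / (9561.3530 * 4.0540)
Result: 1.9323e-05 mol/L


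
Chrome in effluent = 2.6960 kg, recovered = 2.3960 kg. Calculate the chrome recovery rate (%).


Formula: Recovery = recovered / input * 100
Substituting: Recovery = 2.3960 / 2.6960 * 100
Result: 88.8724 %


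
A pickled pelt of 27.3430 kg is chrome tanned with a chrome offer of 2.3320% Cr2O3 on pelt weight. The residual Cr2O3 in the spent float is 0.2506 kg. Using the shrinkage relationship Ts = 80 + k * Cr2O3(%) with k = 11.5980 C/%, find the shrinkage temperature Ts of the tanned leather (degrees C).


Offered = pelt * offer_pct / 100 = 27.3430 * 2.3320 / 100 = 0.6376 kg
Uptake = offered - residual = 0.6376 - 0.2506 = 0.3870 kg
Cr2O3% on pelt = uptake / pelt * 100 = 0.3870 / 27.3430 * 100 = 1.4155 %
Ts = 80 + k * Cr2O3% = 80 + 11.5980 * 1.4155 = 96.4169 C


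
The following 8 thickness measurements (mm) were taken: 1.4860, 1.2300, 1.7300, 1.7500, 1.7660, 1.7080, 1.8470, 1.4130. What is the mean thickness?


Formula: Average = sum / n
Substituting: Average = 12.9300 / 8
Result: 1.6162 mm


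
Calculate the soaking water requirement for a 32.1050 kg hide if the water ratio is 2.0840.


Formula: Water = hide_weight * ratio
Substituting: Water = 32.1050 * 2.0840
Result: 66.9068 kg


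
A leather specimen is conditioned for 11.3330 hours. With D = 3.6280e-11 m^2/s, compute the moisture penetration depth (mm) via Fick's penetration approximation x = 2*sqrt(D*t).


t = 11.3330 hr * 3600 = 40798.8000 s
D * t = 3.6280e-11 * 40798.8000 = 1.4802e-06
x = 2 * sqrt(D*t) = 2 * sqrt(1.4802e-06) = 0.00243325 m = 2.4333 mm


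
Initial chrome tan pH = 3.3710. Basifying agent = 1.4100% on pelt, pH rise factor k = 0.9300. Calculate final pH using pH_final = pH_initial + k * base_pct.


Formula: pH_final = pH_initial + k * base_pct
Substituting: pH_final = 3.3710 + 0.9300 * 1.4100
Result: 4.6823


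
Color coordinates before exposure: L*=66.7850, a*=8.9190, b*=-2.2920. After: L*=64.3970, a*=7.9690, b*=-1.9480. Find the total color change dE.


dL = -2.3880, da = -0.9500, db = 0.3440
dE = sqrt((-2.3880)^2 + (-0.9500)^2 + 0.3440^2) = 2.5929


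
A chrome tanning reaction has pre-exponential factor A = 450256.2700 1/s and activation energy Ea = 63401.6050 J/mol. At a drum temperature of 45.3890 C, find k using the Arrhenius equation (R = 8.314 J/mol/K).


T_K = T_C + 273.15 = 45.3890 + 273.15 = 318.5390 K
exponent = -Ea / (R * T_K) = -63401.6050 / (8.314 * 318.5390) = -23.9402
k = A * exp(exponent) = 450256.2700 * exp(-23.9402) = 1.8045e-05 1/s


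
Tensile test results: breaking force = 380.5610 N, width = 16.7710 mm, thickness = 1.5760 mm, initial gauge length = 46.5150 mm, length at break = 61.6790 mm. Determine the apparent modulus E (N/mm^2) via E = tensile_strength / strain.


TS = F / (w * t) = 380.5610 / (16.7710 * 1.5760) = 14.3982 N/mm^2
strain = (Lf - L0) / L0 = (61.6790 - 46.5150) / 46.5150 = 0.3260
E = TS / strain = 14.3982 / 0.3260 = 44.1660 N/mm^2


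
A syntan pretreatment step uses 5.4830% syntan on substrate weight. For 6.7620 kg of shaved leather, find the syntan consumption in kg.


Formula: Syntan = substrate * pct / 100
Substituting: Syntan = 6.7620 * 5.4830 / 100
Result: 0.3708 kg


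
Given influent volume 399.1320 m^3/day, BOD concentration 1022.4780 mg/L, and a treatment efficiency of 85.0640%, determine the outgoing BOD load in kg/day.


Load_in = volume * conc / 1000 = 399.1320 * 1022.4780 / 1000 = 408.1037 kg/day
Removed = Load_in * eff / 100 = 408.1037 * 85.0640 / 100 = 347.1493 kg/day
Load_out = Load_in - Removed = 408.1037 - 347.1493 = 60.9544 kg/day


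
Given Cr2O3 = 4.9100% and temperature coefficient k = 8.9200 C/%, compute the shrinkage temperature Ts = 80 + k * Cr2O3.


Formula: Ts = 80 + k * Cr2O3
Substituting: Ts = 80 + 8.9200 * 4.9100
Result: 123.7972 C


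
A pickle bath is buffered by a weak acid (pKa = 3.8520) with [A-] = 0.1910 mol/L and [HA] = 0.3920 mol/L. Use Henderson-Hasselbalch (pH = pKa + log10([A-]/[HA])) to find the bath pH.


ratio = [A-] / [HA] = 0.1910 / 0.3920 = 0.4872
log10(ratio) = -0.3123
pH = pKa + log10(ratio) = 3.8520 - 0.3123 = 3.5397


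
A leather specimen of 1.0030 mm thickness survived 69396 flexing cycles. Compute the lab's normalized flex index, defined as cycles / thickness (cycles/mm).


Formula: Index = cycles / thickness
Substituting: Index = 69396 / 1.0030
Result: 69188.4347 cycles/mm


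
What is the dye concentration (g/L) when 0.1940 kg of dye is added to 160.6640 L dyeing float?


Formula: Conc = dye_mass(kg) / volume(L) * 1000
Substituting: Conc = 0.1940 / 160.6640 * 1000
Result: 1.2075 g/L


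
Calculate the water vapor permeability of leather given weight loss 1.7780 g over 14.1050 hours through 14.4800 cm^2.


Formula: WVP = loss / (area * time)
Substituting: WVP = 1.7780 / (14.4800 * 14.1050)
Result: 0.00870543 g/(cm^2*hr)


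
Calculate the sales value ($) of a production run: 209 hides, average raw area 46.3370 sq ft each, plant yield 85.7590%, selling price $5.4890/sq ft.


Raw_total = N * avg_area = 209 * 46.3370 = 9684.4330 sq ft
Finished = Raw_total * yield / 100 = 9684.4330 * 85.7590 / 100 = 8305.2729 sq ft
Value = Finished * price = 8305.2729 * 5.4890 = 45587.6429 $


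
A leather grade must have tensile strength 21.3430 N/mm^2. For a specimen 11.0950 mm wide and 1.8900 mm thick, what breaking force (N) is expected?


Formula: F = TS * w * t
Substituting: F = 21.3430 * 11.0950 * 1.8900
Result: 447.5531 N


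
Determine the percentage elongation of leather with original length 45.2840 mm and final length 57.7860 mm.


Formula: Elongation = (Lf - L0) / L0 * 100
Substituting: Elongation = (57.7860 - 45.2840) / 45.2840 * 100
Result: 27.6080 %


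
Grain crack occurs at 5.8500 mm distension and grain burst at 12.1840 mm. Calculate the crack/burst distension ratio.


Formula: Ratio = crack / burst
Substituting: Ratio = 5.8500 / 12.1840
Result: 0.4801


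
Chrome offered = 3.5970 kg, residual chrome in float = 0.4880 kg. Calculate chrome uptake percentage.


Formula: Uptake = (offered - residual) / offered * 100
Substituting: Uptake = (3.5970 - 0.4880) / 3.5970 * 100
Result: 86.4331 %


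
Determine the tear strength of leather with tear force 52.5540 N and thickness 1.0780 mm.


Formula: Tear strength = force / thickness
Substituting: Tear strength = 52.5540 / 1.0780
Result: 48.7514 N/mm


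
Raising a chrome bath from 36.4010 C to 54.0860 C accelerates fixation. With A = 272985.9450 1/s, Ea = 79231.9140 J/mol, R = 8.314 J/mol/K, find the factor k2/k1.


T1 = 36.4010 + 273.15 = 309.5510 K; T2 = 54.0860 + 273.15 = 327.2360 K
k1 = A * exp(-Ea/(R*T1)) = 272985.9450 * exp(-79231.9140/(8.314*309.5510)) = 1.1636e-08 1/s
k2 = A * exp(-Ea/(R*T2)) = 272985.9450 * exp(-79231.9140/(8.314*327.2360)) = 6.1431e-08 1/s
k2/k1 = 6.1431e-08 / 1.1636e-08 = 5.2794


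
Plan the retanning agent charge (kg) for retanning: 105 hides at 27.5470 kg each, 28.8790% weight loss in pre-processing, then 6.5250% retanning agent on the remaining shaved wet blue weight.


Total_raw = N * avg_wt = 105 * 27.5470 = 2892.4350 kg
Substrate = Total_raw * (1 - loss/100) = 2892.4350 * (1 - 28.8790/100) = 2057.1287 kg
Retan = Substrate * pct / 100 = 2057.1287 * 6.5250 / 100 = 134.2276 kg


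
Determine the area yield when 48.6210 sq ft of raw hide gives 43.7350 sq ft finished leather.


Formula: Yield = finished / raw * 100
Substituting: Yield = 43.7350 / 48.6210 * 100
Result: 89.9508 %


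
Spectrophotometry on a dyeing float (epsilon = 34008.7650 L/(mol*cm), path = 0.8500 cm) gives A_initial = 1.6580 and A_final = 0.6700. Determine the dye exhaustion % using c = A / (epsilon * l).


c_initial = A_i / (epsilon * l) = 1.6580 / (34008.7650 * 0.8500) = 5.7355e-05 mol/L
c_final = A_f / (epsilon * l) = 0.6700 / (34008.7650 * 0.8500) = 2.3177e-05 mol/L
Exhaustion = (c_initial - c_final) / c_initial * 100 = (5.7355e-05 - 2.3177e-05) / 5.7355e-05 * 100 = 59.5899 %


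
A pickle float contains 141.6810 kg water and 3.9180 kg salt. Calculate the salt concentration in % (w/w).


Formula: Conc = salt / (water + salt) * 100
Substituting: Conc = 3.9180 / (141.6810 + 3.9180) * 100
Result: 2.6910 %


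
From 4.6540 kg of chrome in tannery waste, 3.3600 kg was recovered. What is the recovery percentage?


Formula: Recovery = recovered / input * 100
Substituting: Recovery = 3.3600 / 4.6540 * 100
Result: 72.1960 %


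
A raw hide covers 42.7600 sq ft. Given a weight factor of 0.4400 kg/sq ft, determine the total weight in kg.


Formula: Weight = area * weight_per_sqft
Substituting: Weight = 42.7600 * 0.4400
Result: 18.8144 kg


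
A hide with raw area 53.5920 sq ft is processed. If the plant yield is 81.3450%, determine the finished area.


Formula: finished = raw * yield / 100
Substituting: finished = 53.5920 * 81.3450 / 100
Result: 43.5944 sq ft


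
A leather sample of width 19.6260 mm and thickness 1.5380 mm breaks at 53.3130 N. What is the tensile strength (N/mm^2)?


Formula: TS = force / (width * thickness)
Substituting: TS = 53.3130 / (19.6260 * 1.5380)
Result: 1.7662 N/mm^2


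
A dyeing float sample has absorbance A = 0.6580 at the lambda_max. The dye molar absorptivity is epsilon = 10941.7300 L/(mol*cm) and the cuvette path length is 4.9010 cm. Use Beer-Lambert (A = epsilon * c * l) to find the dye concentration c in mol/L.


Formula: c = A / (epsilon * l)
Substituting: c = 0.6580 / (10941.7300 * 4.9010)
Result: 1.2270e-05 mol/L


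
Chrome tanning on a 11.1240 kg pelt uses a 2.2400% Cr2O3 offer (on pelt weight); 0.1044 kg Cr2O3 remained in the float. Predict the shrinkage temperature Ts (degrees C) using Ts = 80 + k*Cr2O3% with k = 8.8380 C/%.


Offered = pelt * offer_pct / 100 = 11.1240 * 2.2400 / 100 = 0.2492 kg
Uptake = offered - residual = 0.2492 - 0.1044 = 0.1448 kg
Cr2O3% on pelt = uptake / pelt * 100 = 0.1448 / 11.1240 * 100 = 1.3015 %
Ts = 80 + k * Cr2O3% = 80 + 8.8380 * 1.3015 = 91.5026 C


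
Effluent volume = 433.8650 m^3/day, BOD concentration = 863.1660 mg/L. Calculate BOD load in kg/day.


Formula: BOD_load = volume * conc / 1000
Substituting: BOD_load = 433.8650 * 863.1660 / 1000
Result: 374.4975 kg/day


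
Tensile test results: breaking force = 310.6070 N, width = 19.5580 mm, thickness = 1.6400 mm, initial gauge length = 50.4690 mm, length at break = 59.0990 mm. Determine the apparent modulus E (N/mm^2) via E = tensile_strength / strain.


TS = F / (w * t) = 310.6070 / (19.5580 * 1.6400) = 9.6837 N/mm^2
strain = (Lf - L0) / L0 = (59.0990 - 50.4690) / 50.4690 = 0.1710
E = TS / strain = 9.6837 / 0.1710 = 56.6313 N/mm^2


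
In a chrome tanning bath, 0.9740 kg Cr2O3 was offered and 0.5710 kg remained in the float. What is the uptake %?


Formula: Uptake = (offered - residual) / offered * 100
Substituting: Uptake = (0.9740 - 0.5710) / 0.9740 * 100
Result: 41.3758 %


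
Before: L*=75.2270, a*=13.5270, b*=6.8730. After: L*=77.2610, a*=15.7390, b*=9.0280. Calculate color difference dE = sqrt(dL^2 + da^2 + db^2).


dL = 2.0340, da = 2.2120, db = 2.1550
dE = sqrt(2.0340^2 + 2.2120^2 + 2.1550^2) = 3.6979


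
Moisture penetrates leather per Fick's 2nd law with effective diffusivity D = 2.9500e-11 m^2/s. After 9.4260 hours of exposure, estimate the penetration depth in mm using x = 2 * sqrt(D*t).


t = 9.4260 hr * 3600 = 33933.6000 s
D * t = 2.9500e-11 * 33933.6000 = 1.0010e-06
x = 2 * sqrt(D*t) = 2 * sqrt(1.0010e-06) = 0.00200104 m = 2.0010 mm


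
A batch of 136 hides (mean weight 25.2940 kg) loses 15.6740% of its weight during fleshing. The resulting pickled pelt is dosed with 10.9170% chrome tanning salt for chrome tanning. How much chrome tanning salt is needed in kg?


Total_raw = N * avg_wt = 136 * 25.2940 = 3439.9840 kg
Substrate = Total_raw * (1 - loss/100) = 3439.9840 * (1 - 15.6740/100) = 2900.8009 kg
Chrome = Substrate * pct / 100 = 2900.8009 * 10.9170 / 100 = 316.6804 kg


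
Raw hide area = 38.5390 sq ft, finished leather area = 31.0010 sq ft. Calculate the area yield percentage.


Formula: Yield = finished / raw * 100
Substituting: Yield = 31.0010 / 38.5390 * 100
Result: 80.4406 %


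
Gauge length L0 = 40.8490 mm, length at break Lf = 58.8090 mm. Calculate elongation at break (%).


Formula: Elongation = (Lf - L0) / L0 * 100
Substituting: Elongation = (58.8090 - 40.8490) / 40.8490 * 100
Result: 43.9668 %


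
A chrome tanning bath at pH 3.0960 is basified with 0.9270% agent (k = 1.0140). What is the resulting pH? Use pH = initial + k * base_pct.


Formula: pH_final = pH_initial + k * base_pct
Substituting: pH_final = 3.0960 + 1.0140 * 0.9270
Result: 4.0360


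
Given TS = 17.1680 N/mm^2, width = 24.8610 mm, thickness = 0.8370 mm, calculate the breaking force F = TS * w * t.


Formula: F = TS * w * t
Substituting: F = 17.1680 * 24.8610 * 0.8370
Result: 357.2430 N


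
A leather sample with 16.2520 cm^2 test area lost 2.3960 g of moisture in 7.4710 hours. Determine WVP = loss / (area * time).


Formula: WVP = loss / (area * time)
Substituting: WVP = 2.3960 / (16.2520 * 7.4710)
Result: 0.0197334 g/(cm^2*hr)


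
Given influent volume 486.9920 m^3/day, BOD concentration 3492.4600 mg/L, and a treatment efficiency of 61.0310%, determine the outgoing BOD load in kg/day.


Load_in = volume * conc / 1000 = 486.9920 * 3492.4600 / 1000 = 1700.8001 kg/day
Removed = Load_in * eff / 100 = 1700.8001 * 61.0310 / 100 = 1038.0153 kg/day
Load_out = Load_in - Removed = 1700.8001 - 1038.0153 = 662.7848 kg/day


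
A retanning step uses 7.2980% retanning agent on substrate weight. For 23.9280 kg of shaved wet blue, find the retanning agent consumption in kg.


Formula: Retan = substrate * pct / 100
Substituting: Retan = 23.9280 * 7.2980 / 100
Result: 1.7463 kg


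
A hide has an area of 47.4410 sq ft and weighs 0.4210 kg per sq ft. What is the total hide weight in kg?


Formula: Weight = area * weight_per_sqft
Substituting: Weight = 47.4410 * 0.4210
Result: 19.9727 kg


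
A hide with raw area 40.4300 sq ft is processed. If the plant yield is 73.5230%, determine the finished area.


Formula: finished = raw * yield / 100
Substituting: finished = 40.4300 * 73.5230 / 100
Result: 29.7253 sq ft


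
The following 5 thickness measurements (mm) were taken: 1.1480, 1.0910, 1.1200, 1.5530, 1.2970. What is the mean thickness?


Formula: Average = sum / n
Substituting: Average = 6.2090 / 5
Result: 1.2418 mm


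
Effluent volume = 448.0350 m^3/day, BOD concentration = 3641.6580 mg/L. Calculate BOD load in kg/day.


Formula: BOD_load = volume * conc / 1000
Substituting: BOD_load = 448.0350 * 3641.6580 / 1000
Result: 1631.5902 kg/day


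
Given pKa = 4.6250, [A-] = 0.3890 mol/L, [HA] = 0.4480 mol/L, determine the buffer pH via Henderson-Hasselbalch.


ratio = [A-] / [HA] = 0.3890 / 0.4480 = 0.8683
log10(ratio) = -0.0613284
pH = pKa + log10(ratio) = 4.6250 - 0.0613284 = 4.5637


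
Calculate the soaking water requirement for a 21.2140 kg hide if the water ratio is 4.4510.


Formula: Water = hide_weight * ratio
Substituting: Water = 21.2140 * 4.4510
Result: 94.4235 kg


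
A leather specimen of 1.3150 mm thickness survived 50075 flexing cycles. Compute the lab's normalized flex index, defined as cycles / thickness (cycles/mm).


Formula: Index = cycles / thickness
Substituting: Index = 50075 / 1.3150
Result: 38079.8479 cycles/mm


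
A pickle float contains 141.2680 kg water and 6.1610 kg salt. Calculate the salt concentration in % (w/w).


Formula: Conc = salt / (water + salt) * 100
Substituting: Conc = 6.1610 / (141.2680 + 6.1610) * 100
Result: 4.1790 %


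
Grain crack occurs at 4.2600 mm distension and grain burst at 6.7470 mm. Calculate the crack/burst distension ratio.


Formula: Ratio = crack / burst
Substituting: Ratio = 4.2600 / 6.7470
Result: 0.6314


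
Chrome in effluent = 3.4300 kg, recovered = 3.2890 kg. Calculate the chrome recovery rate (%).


Formula: Recovery = recovered / input * 100
Substituting: Recovery = 3.2890 / 3.4300 * 100
Result: 95.8892 %


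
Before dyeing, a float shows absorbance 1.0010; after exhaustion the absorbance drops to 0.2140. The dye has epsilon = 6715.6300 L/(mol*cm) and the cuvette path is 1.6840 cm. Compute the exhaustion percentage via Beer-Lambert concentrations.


c_initial = A_i / (epsilon * l) = 1.0010 / (6715.6300 * 1.6840) = 8.8513e-05 mol/L
c_final = A_f / (epsilon * l) = 0.2140 / (6715.6300 * 1.6840) = 1.8923e-05 mol/L
Exhaustion = (c_initial - c_final) / c_initial * 100 = (8.8513e-05 - 1.8923e-05) / 8.8513e-05 * 100 = 78.6214 %


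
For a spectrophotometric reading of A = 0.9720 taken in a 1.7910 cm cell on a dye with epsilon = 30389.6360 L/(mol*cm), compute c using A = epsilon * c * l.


Formula: c = A / (epsilon * l)
Substituting: c = 0.9720 / (30389.6360 * 1.7910)
Result: 1.7859e-05 mol/L


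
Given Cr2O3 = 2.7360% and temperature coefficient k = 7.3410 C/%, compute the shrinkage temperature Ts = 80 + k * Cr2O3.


Formula: Ts = 80 + k * Cr2O3
Substituting: Ts = 80 + 7.3410 * 2.7360
Result: 100.0850 C


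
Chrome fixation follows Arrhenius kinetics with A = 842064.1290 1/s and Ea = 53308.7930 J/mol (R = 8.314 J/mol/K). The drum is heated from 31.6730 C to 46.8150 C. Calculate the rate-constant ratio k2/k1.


T1 = 31.6730 + 273.15 = 304.8230 K; T2 = 46.8150 + 273.15 = 319.9650 K
k1 = A * exp(-Ea/(R*T1)) = 842064.1290 * exp(-53308.7930/(8.314*304.8230)) = 6.1658e-04 1/s
k2 = A * exp(-Ea/(R*T2)) = 842064.1290 * exp(-53308.7930/(8.314*319.9650)) = 0.00166844 1/s
k2/k1 = 0.00166844 / 6.1658e-04 = 2.7060


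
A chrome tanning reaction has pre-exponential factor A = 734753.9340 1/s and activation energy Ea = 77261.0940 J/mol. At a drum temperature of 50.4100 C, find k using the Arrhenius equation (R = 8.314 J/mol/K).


T_K = T_C + 273.15 = 50.4100 + 273.15 = 323.5600 K
exponent = -Ea / (R * T_K) = -77261.0940 / (8.314 * 323.5600) = -28.7208
k = A * exp(exponent) = 734753.9340 * exp(-28.7208) = 2.4710e-07 1/s


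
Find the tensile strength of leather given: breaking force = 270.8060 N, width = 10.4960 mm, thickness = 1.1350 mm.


Formula: TS = force / (width * thickness)
Substituting: TS = 270.8060 / (10.4960 * 1.1350)
Result: 22.7320 N/mm^2


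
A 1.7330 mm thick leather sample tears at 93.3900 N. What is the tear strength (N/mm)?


Formula: Tear strength = force / thickness
Substituting: Tear strength = 93.3900 / 1.7330
Result: 53.8892 N/mm


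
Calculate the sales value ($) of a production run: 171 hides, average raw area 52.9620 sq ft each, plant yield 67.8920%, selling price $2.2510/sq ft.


Raw_total = N * avg_area = 171 * 52.9620 = 9056.5020 sq ft
Finished = Raw_total * yield / 100 = 9056.5020 * 67.8920 / 100 = 6148.6403 sq ft
Value = Finished * price = 6148.6403 * 2.2510 = 13840.5894 $


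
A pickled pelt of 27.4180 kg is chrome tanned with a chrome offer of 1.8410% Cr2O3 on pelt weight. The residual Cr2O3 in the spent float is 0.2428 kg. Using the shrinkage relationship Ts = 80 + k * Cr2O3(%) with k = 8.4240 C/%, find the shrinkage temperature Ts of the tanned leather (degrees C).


Offered = pelt * offer_pct / 100 = 27.4180 * 1.8410 / 100 = 0.5048 kg
Uptake = offered - residual = 0.5048 - 0.2428 = 0.2620 kg
Cr2O3% on pelt = uptake / pelt * 100 = 0.2620 / 27.4180 * 100 = 0.9555 %
Ts = 80 + k * Cr2O3% = 80 + 8.4240 * 0.9555 = 88.0487 C


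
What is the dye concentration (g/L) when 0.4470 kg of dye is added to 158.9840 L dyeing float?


Formula: Conc = dye_mass(kg) / volume(L) * 1000
Substituting: Conc = 0.4470 / 158.9840 * 1000
Result: 2.8116 g/L


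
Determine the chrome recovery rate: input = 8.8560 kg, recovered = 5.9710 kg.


Formula: Recovery = recovered / input * 100
Substituting: Recovery = 5.9710 / 8.8560 * 100
Result: 67.4232 %


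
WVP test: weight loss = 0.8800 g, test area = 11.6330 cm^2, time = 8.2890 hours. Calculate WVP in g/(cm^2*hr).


Formula: WVP = loss / (area * time)
Substituting: WVP = 0.8800 / (11.6330 * 8.2890)
Result: 0.00912618 g/(cm^2*hr)


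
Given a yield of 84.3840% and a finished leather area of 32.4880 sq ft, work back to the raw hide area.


Formula: raw = finished * 100 / yield
Substituting: raw = 32.4880 * 100 / 84.3840
Result: 38.5002 sq ft


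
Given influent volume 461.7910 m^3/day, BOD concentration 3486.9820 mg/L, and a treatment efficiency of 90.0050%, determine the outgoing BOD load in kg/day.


Load_in = volume * conc / 1000 = 461.7910 * 3486.9820 / 1000 = 1610.2569 kg/day
Removed = Load_in * eff / 100 = 1610.2569 * 90.0050 / 100 = 1449.3117 kg/day
Load_out = Load_in - Removed = 1610.2569 - 1449.3117 = 160.9452 kg/day


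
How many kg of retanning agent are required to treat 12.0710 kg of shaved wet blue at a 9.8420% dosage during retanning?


Formula: Retan = substrate * pct / 100
Substituting: Retan = 12.0710 * 9.8420 / 100
Result: 1.1880 kg


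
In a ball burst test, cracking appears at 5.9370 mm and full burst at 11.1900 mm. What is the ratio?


Formula: Ratio = crack / burst
Substituting: Ratio = 5.9370 / 11.1900
Result: 0.5306


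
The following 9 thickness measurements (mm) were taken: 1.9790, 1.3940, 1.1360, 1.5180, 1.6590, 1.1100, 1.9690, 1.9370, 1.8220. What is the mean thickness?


Formula: Average = sum / n
Substituting: Average = 14.5240 / 9
Result: 1.6138 mm


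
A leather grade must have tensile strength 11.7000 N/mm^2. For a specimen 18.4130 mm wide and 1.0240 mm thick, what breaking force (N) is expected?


Formula: F = TS * w * t
Substituting: F = 11.7000 * 18.4130 * 1.0240
Result: 220.6025 N


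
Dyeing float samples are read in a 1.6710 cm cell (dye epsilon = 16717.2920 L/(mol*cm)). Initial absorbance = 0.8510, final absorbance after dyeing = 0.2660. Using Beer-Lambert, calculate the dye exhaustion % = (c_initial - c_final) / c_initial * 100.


c_initial = A_i / (epsilon * l) = 0.8510 / (16717.2920 * 1.6710) = 3.0464e-05 mol/L
c_final = A_f / (epsilon * l) = 0.2660 / (16717.2920 * 1.6710) = 9.5222e-06 mol/L
Exhaustion = (c_initial - c_final) / c_initial * 100 = (3.0464e-05 - 9.5222e-06) / 3.0464e-05 * 100 = 68.7427 %


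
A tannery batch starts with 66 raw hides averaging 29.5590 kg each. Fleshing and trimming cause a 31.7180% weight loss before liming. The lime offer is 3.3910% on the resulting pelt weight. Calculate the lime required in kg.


Total_raw = N * avg_wt = 66 * 29.5590 = 1950.8940 kg
Substrate = Total_raw * (1 - loss/100) = 1950.8940 * (1 - 31.7180/100) = 1332.1094 kg
Lime = Substrate * pct / 100 = 1332.1094 * 3.3910 / 100 = 45.1718 kg


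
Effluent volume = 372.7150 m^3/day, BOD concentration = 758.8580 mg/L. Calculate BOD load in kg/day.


Formula: BOD_load = volume * conc / 1000
Substituting: BOD_load = 372.7150 * 758.8580 / 1000
Result: 282.8378 kg/day


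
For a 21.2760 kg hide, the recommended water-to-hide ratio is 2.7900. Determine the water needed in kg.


Formula: Water = hide_weight * ratio
Substituting: Water = 21.2760 * 2.7900
Result: 59.3600 kg


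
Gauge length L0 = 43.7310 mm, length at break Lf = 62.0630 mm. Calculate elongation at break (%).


Formula: Elongation = (Lf - L0) / L0 * 100
Substituting: Elongation = (62.0630 - 43.7310) / 43.7310 * 100
Result: 41.9199 %


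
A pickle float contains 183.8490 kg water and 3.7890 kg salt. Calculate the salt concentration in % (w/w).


Formula: Conc = salt / (water + salt) * 100
Substituting: Conc = 3.7890 / (183.8490 + 3.7890) * 100
Result: 2.0193 %


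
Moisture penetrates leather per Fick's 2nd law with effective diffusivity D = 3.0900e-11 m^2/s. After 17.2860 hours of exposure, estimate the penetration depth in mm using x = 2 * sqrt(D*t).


t = 17.2860 hr * 3600 = 62229.6000 s
D * t = 3.0900e-11 * 62229.6000 = 1.9229e-06
x = 2 * sqrt(D*t) = 2 * sqrt(1.9229e-06) = 0.00277337 m = 2.7734 mm


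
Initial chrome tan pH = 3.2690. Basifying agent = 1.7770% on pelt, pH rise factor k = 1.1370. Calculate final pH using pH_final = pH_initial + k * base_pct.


Formula: pH_final = pH_initial + k * base_pct
Substituting: pH_final = 3.2690 + 1.1370 * 1.7770
Result: 5.2894


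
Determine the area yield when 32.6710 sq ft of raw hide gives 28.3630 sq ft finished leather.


Formula: Yield = finished / raw * 100
Substituting: Yield = 28.3630 / 32.6710 * 100
Result: 86.8140 %


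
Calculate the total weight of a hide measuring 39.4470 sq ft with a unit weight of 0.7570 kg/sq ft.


Formula: Weight = area * weight_per_sqft
Substituting: Weight = 39.4470 * 0.7570
Result: 29.8614 kg


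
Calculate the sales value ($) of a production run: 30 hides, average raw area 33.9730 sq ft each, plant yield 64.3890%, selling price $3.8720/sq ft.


Raw_total = N * avg_area = 30 * 33.9730 = 1019.1900 sq ft
Finished = Raw_total * yield / 100 = 1019.1900 * 64.3890 / 100 = 656.2462 sq ft
Value = Finished * price = 656.2462 * 3.8720 = 2540.9855 $


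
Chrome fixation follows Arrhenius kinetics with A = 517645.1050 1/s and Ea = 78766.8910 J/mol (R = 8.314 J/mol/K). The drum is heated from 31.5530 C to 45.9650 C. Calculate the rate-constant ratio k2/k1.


T1 = 31.5530 + 273.15 = 304.7030 K; T2 = 45.9650 + 273.15 = 319.1150 K
k1 = A * exp(-Ea/(R*T1)) = 517645.1050 * exp(-78766.8910/(8.314*304.7030)) = 1.6244e-08 1/s
k2 = A * exp(-Ea/(R*T2)) = 517645.1050 * exp(-78766.8910/(8.314*319.1150)) = 6.6151e-08 1/s
k2/k1 = 6.6151e-08 / 1.6244e-08 = 4.0723


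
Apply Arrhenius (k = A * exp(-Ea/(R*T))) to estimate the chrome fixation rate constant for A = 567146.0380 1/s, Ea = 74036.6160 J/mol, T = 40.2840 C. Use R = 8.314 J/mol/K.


T_K = T_C + 273.15 = 40.2840 + 273.15 = 313.4340 K
exponent = -Ea / (R * T_K) = -74036.6160 / (8.314 * 313.4340) = -28.4113
k = A * exp(exponent) = 567146.0380 * exp(-28.4113) = 2.5992e-07 1/s


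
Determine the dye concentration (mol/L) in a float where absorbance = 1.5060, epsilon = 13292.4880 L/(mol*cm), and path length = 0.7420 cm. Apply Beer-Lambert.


Formula: c = A / (epsilon * l)
Substituting: c = 1.5060 / (13292.4880 * 0.7420)
Result: 1.5269e-04 mol/L


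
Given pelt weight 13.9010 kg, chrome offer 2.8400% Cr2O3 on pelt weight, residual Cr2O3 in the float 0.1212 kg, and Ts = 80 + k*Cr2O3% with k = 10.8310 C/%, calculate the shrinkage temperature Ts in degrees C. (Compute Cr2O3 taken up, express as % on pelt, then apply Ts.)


Offered = pelt * offer_pct / 100 = 13.9010 * 2.8400 / 100 = 0.3948 kg
Uptake = offered - residual = 0.3948 - 0.1212 = 0.2736 kg
Cr2O3% on pelt = uptake / pelt * 100 = 0.2736 / 13.9010 * 100 = 1.9681 %
Ts = 80 + k * Cr2O3% = 80 + 10.8310 * 1.9681 = 101.3167 C


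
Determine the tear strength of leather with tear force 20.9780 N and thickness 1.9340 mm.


Formula: Tear strength = force / thickness
Substituting: Tear strength = 20.9780 / 1.9340
Result: 10.8469 N/mm


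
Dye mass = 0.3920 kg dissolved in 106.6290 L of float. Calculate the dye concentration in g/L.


Formula: Conc = dye_mass(kg) / volume(L) * 1000
Substituting: Conc = 0.3920 / 106.6290 * 1000
Result: 3.6763 g/L


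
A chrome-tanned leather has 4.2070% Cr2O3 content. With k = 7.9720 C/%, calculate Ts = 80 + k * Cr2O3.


Formula: Ts = 80 + k * Cr2O3
Substituting: Ts = 80 + 7.9720 * 4.2070
Result: 113.5382 C


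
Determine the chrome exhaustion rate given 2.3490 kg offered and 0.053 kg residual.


Formula: Uptake = (offered - residual) / offered * 100
Substituting: Uptake = (2.3490 - 0.053) / 2.3490 * 100
Result: 97.7437 %


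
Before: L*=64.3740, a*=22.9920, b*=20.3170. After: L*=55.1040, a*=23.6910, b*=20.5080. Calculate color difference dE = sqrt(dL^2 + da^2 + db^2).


dL = -9.2700, da = 0.6990, db = 0.1910
dE = sqrt((-9.2700)^2 + 0.6990^2 + 0.1910^2) = 9.2983


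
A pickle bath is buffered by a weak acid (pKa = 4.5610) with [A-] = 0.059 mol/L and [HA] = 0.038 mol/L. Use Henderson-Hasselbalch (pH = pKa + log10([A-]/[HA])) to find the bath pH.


ratio = [A-] / [HA] = 0.059 / 0.038 = 1.5526
log10(ratio) = 0.1911
pH = pKa + log10(ratio) = 4.5610 + 0.1911 = 4.7521


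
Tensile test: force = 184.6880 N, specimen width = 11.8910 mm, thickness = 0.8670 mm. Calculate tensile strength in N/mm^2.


Formula: TS = force / (width * thickness)
Substituting: TS = 184.6880 / (11.8910 * 0.8670)
Result: 17.9144 N/mm^2


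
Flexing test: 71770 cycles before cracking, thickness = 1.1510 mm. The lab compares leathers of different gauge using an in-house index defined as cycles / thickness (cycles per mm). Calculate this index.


Formula: Index = cycles / thickness
Substituting: Index = 71770 / 1.1510
Result: 62354.4744 cycles/mm


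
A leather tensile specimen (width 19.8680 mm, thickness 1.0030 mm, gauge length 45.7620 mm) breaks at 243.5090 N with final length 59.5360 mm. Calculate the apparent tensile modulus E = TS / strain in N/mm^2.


TS = F / (w * t) = 243.5090 / (19.8680 * 1.0030) = 12.2197 N/mm^2
strain = (Lf - L0) / L0 = (59.5360 - 45.7620) / 45.7620 = 0.3010
E = TS / strain = 12.2197 / 0.3010 = 40.5980 N/mm^2


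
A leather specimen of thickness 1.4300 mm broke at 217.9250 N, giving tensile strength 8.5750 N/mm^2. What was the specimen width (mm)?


Formula: w = F / (TS * t)
Substituting: w = 217.9250 / (8.5750 * 1.4300)
Result: 17.7720 mm


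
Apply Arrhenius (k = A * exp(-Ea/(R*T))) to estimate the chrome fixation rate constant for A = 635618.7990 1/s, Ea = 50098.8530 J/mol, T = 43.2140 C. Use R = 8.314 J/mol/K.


T_K = T_C + 273.15 = 43.2140 + 273.15 = 316.3640 K
exponent = -Ea / (R * T_K) = -50098.8530 / (8.314 * 316.3640) = -19.0472
k = A * exp(exponent) = 635618.7990 * exp(-19.0472) = 0.00339712 1/s


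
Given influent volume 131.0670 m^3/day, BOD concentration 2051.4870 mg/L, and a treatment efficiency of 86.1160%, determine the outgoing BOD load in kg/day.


Load_in = volume * conc / 1000 = 131.0670 * 2051.4870 / 1000 = 268.8822 kg/day
Removed = Load_in * eff / 100 = 268.8822 * 86.1160 / 100 = 231.5506 kg/day
Load_out = Load_in - Removed = 268.8822 - 231.5506 = 37.3316 kg/day


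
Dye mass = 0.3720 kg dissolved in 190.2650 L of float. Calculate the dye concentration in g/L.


Formula: Conc = dye_mass(kg) / volume(L) * 1000
Substituting: Conc = 0.3720 / 190.2650 * 1000
Result: 1.9552 g/L


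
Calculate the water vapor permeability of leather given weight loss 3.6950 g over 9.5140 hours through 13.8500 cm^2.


Formula: WVP = loss / (area * time)
Substituting: WVP = 3.6950 / (13.8500 * 9.5140)
Result: 0.0280415 g/(cm^2*hr)


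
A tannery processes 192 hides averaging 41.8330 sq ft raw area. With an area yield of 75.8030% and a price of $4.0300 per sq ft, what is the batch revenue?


Raw_total = N * avg_area = 192 * 41.8330 = 8031.9360 sq ft
Finished = Raw_total * yield / 100 = 8031.9360 * 75.8030 / 100 = 6088.4484 sq ft
Value = Finished * price = 6088.4484 * 4.0300 = 24536.4472 $


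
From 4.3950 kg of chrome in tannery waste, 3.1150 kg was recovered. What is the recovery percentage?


Formula: Recovery = recovered / input * 100
Substituting: Recovery = 3.1150 / 4.3950 * 100
Result: 70.8760 %


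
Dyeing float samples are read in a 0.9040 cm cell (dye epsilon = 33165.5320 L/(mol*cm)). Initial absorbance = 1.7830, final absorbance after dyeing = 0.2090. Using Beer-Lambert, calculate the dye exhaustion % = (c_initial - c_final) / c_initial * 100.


c_initial = A_i / (epsilon * l) = 1.7830 / (33165.5320 * 0.9040) = 5.9470e-05 mol/L
c_final = A_f / (epsilon * l) = 0.2090 / (33165.5320 * 0.9040) = 6.9709e-06 mol/L
Exhaustion = (c_initial - c_final) / c_initial * 100 = (5.9470e-05 - 6.9709e-06) / 5.9470e-05 * 100 = 88.2782 %


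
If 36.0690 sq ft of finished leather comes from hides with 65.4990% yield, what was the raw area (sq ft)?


Formula: raw = finished * 100 / yield
Substituting: raw = 36.0690 * 100 / 65.4990
Result: 55.0680 sq ft


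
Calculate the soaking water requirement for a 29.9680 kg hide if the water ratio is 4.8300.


Formula: Water = hide_weight * ratio
Substituting: Water = 29.9680 * 4.8300
Result: 144.7454 kg


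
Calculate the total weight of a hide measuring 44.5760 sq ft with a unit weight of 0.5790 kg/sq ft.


Formula: Weight = area * weight_per_sqft
Substituting: Weight = 44.5760 * 0.5790
Result: 25.8095 kg


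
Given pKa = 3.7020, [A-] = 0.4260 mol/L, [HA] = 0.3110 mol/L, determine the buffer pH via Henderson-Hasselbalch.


ratio = [A-] / [HA] = 0.4260 / 0.3110 = 1.3698
log10(ratio) = 0.1366
pH = pKa + log10(ratio) = 3.7020 + 0.1366 = 3.8386


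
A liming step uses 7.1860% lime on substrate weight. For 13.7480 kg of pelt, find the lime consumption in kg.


Formula: Lime = substrate * pct / 100
Substituting: Lime = 13.7480 * 7.1860 / 100
Result: 0.9879 kg


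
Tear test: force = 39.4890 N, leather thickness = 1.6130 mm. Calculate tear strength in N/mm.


Formula: Tear strength = force / thickness
Substituting: Tear strength = 39.4890 / 1.6130
Result: 24.4817 N/mm


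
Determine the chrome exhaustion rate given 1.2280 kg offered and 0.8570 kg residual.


Formula: Uptake = (offered - residual) / offered * 100
Substituting: Uptake = (1.2280 - 0.8570) / 1.2280 * 100
Result: 30.2117 %


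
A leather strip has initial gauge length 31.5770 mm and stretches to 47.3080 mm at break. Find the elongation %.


Formula: Elongation = (Lf - L0) / L0 * 100
Substituting: Elongation = (47.3080 - 31.5770) / 31.5770 * 100
Result: 49.8179 %


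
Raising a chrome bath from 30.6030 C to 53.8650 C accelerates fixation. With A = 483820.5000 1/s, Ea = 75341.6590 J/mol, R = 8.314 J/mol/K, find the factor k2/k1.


T1 = 30.6030 + 273.15 = 303.7530 K; T2 = 53.8650 + 273.15 = 327.0150 K
k1 = A * exp(-Ea/(R*T1)) = 483820.5000 * exp(-75341.6590/(8.314*303.7530)) = 5.3475e-08 1/s
k2 = A * exp(-Ea/(R*T2)) = 483820.5000 * exp(-75341.6590/(8.314*327.0150)) = 4.4648e-07 1/s
k2/k1 = 4.4648e-07 / 5.3475e-08 = 8.3494


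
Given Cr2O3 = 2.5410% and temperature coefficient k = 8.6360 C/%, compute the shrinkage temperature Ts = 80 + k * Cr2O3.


Formula: Ts = 80 + k * Cr2O3
Substituting: Ts = 80 + 8.6360 * 2.5410
Result: 101.9441 C


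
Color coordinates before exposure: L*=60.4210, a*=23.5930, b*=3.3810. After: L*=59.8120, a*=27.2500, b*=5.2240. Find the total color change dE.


dL = -0.6090, da = 3.6570, db = 1.8430
dE = sqrt((-0.6090)^2 + 3.6570^2 + 1.8430^2) = 4.1402


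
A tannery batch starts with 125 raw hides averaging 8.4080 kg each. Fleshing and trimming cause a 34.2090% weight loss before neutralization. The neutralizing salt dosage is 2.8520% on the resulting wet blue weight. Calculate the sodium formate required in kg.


Total_raw = N * avg_wt = 125 * 8.4080 = 1051.0000 kg
Substrate = Total_raw * (1 - loss/100) = 1051.0000 * (1 - 34.2090/100) = 691.4634 kg
Neutralizer = Substrate * pct / 100 = 691.4634 * 2.8520 / 100 = 19.7205 kg


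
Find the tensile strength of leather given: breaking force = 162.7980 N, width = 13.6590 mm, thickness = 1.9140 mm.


Formula: TS = force / (width * thickness)
Substituting: TS = 162.7980 / (13.6590 * 1.9140)
Result: 6.2271 N/mm^2


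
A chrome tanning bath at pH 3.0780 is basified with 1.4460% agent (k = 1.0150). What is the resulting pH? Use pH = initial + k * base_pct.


Formula: pH_final = pH_initial + k * base_pct
Substituting: pH_final = 3.0780 + 1.0150 * 1.4460
Result: 4.5457


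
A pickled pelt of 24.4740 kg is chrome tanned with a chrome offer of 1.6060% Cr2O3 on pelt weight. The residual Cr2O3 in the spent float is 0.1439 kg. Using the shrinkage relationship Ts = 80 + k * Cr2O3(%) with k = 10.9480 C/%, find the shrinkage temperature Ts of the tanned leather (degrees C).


Offered = pelt * offer_pct / 100 = 24.4740 * 1.6060 / 100 = 0.3931 kg
Uptake = offered - residual = 0.3931 - 0.1439 = 0.2492 kg
Cr2O3% on pelt = uptake / pelt * 100 = 0.2492 / 24.4740 * 100 = 1.0180 %
Ts = 80 + k * Cr2O3% = 80 + 10.9480 * 1.0180 = 91.1454 C


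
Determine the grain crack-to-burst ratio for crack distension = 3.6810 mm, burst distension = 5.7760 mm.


Formula: Ratio = crack / burst
Substituting: Ratio = 3.6810 / 5.7760
Result: 0.6373


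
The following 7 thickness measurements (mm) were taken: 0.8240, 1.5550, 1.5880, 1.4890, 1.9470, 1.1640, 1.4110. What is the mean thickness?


Formula: Average = sum / n
Substituting: Average = 9.9780 / 7
Result: 1.4254 mm
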